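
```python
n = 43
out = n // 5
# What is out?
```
Trace:
  n=43
  n=43, out=8

Final answer: 8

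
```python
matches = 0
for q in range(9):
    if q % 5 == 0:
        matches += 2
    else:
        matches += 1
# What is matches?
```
Trace:
  matches=0
  matches=2, q=0
  matches=3, q=1
  matches=4, q=2
  matches=5, q=3
  matches=6, q=4
  matches=8, q=5
  matches=9, q=6
  matches=10, q=7
  matches=11, q=8

Final answer: 11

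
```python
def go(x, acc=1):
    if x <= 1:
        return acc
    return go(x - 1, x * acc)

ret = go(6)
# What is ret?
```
Call trace:
go(x=6, acc=1)
  go(x=5, acc=6)
    go(x=4, acc=30)
      go(x=3, acc=120)
        go(x=2, acc=360)
          go(x=1, acc=720)
          -> return 720
        -> return 720
      -> return 720
    -> return 720
  -> return 720
-> return 720

Final answer: 720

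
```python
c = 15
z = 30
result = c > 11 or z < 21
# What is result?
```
Trace:
  c=15
  c=15, z=30
  c=15, z=30, result=True

Final answer: True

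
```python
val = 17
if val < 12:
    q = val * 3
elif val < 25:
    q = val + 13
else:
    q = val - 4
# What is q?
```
Trace:
  val=17
  val=17, q=30

Final answer: 30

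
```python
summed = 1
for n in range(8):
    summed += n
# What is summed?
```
Trace:
  summed=1
  summed=1, n=0
  summed=2, n=1
  summed=4, n=2
  summed=7, n=3
  summed=11, n=4
  summed=16, n=5
  summed=22, n=6
  summed=29, n=7

Final answer: 29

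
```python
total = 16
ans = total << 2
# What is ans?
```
Trace:
  total=16
  total=16, ans=64

Final answer: 64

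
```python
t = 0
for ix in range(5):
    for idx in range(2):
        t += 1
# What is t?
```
Trace:
  t=0
  t=1, ix=0, idx=0
  t=2, ix=0, idx=1
  t=3, ix=1, idx=0
  t=4, ix=1, idx=1
  t=5, ix=2, idx=0
  t=6, ix=2, idx=1
  t=7, ix=3, idx=0
  t=8, ix=3, idx=1
  t=9, ix=4, idx=0
  t=10, ix=4, idx=1

Final answer: 10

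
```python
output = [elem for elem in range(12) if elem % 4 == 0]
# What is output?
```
Trace:
  elem=0
  elem=1
  elem=2
  elem=3
  elem=4
  elem=5
  elem=6
  elem=7
  elem=8
  elem=9
  elem=10
  elem=11
  output=[0, 4, 8]

Final answer: [0, 4, 8]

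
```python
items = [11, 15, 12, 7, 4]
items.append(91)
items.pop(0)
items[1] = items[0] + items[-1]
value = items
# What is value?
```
Trace:
  items=[11, 15, 12, 7, 4]
  items=[11, 15, 12, 7, 4, 91]
  items=[15, 12, 7, 4, 91]
  items=[15, 106, 7, 4, 91]
  items=[15, 106, 7, 4, 91], value=[15, 106, 7, 4, 91]

Final answer: [15, 106, 7, 4, 91]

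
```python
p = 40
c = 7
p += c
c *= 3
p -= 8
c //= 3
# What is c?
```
Trace:
  p=40
  p=40, c=7
  p=47, c=7
  p=47, c=21
  p=39, c=21
  p=39, c=7

Final answer: 7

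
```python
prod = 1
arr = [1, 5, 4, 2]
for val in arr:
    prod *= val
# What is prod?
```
Trace:
  prod=1
  prod=1, val=1
  prod=5, val=5
  prod=20, val=4
  prod=40, val=2

Final answer: 40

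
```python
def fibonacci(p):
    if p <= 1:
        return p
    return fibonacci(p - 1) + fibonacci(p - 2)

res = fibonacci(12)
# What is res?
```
Call trace (a repeated sub-call is expanded the first time; later identical calls just restate its return value):
fibonacci(p=12)
  fibonacci(p=11)
    fibonacci(p=10)
      fibonacci(p=9)
        fibonacci(p=8)
          fibonacci(p=7)
            fibonacci(p=6)
              fibonacci(p=5)
                fibonacci(p=4)
                  fibonacci(p=3)
                    fibonacci(p=2)
                      fibonacci(p=1)
                      -> return 1
                      fibonacci(p=0)
                      -> return 0
                    -> return 1
                    fibonacci(p=1)
                    -> return 1
                  -> return 2
                  fibonacci(p=2) -> return 1  (same call as traced above)
                -> return 3
                fibonacci(p=3) -> return 2  (same call as traced above)
              -> return 5
              fibonacci(p=4) -> return 3  (same call as traced above)
            -> return 8
            fibonacci(p=5) -> return 5  (same call as traced above)
          -> return 13
          fibonacci(p=6) -> return 8  (same call as traced above)
        -> return 21
        fibonacci(p=7) -> return 13  (same call as traced above)
      -> return 34
      fibonacci(p=8) -> return 21  (same call as traced above)
    -> return 55
    fibonacci(p=9) -> return 34  (same call as traced above)
  -> return 89
  fibonacci(p=10) -> return 55  (same call as traced above)
-> return 144

Final answer: 144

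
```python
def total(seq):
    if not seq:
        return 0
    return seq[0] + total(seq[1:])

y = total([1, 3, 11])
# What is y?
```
Call trace:
total(seq=[1, 3, 11])
  total(seq=[3, 11])
    total(seq=[11])
      total(seq=[])
      -> return 0
    -> return 11
  -> return 14
-> return 15

Final answer: 15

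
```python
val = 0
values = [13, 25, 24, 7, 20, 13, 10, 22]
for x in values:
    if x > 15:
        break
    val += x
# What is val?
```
Trace:
  val=0
  val=13, x=13
  val=13, x=25

Final answer: 13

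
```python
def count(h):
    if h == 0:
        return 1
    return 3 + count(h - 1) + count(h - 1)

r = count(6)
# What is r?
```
Call trace (a repeated sub-call is expanded the first time; later identical calls just restate its return value):
count(h=6)
  count(h=5)
    count(h=4)
      count(h=3)
        count(h=2)
          count(h=1)
            count(h=0)
            -> return 1
            count(h=0)
            -> return 1
          -> return 5
          count(h=1) -> return 5  (same call as traced above)
        -> return 13
        count(h=2) -> return 13  (same call as traced above)
      -> return 29
      count(h=3) -> return 29  (same call as traced above)
    -> return 61
    count(h=4) -> return 61  (same call as traced above)
  -> return 125
  count(h=5) -> return 125  (same call as traced above)
-> return 253

Final answer: 253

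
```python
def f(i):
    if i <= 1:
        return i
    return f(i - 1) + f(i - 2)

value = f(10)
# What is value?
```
Call trace (a repeated sub-call is expanded the first time; later identical calls just restate its return value):
f(i=10)
  f(i=9)
    f(i=8)
      f(i=7)
        f(i=6)
          f(i=5)
            f(i=4)
              f(i=3)
                f(i=2)
                  f(i=1)
                  -> return 1
                  f(i=0)
                  -> return 0
                -> return 1
                f(i=1)
                -> return 1
              -> return 2
              f(i=2) -> return 1  (same call as traced above)
            -> return 3
            f(i=3) -> return 2  (same call as traced above)
          -> return 5
          f(i=4) -> return 3  (same call as traced above)
        -> return 8
        f(i=5) -> return 5  (same call as traced above)
      -> return 13
      f(i=6) -> return 8  (same call as traced above)
    -> return 21
    f(i=7) -> return 13  (same call as traced above)
  -> return 34
  f(i=8) -> return 21  (same call as traced above)
-> return 55

Final answer: 55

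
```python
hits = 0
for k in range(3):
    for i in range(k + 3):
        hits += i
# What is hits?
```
Trace:
  hits=0
  hits=0, k=0, i=0
  hits=1, k=0, i=1
  hits=3, k=0, i=2
  hits=3, k=1, i=0
  hits=4, k=1, i=1
  hits=6, k=1, i=2
  hits=9, k=1, i=3
  hits=9, k=2, i=0
  hits=10, k=2, i=1
  hits=12, k=2, i=2
  hits=15, k=2, i=3
  hits=19, k=2, i=4

Final answer: 19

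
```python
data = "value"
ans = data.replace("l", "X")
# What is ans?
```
Trace:
  data='value'
  data='value', ans='vaXue'

Final answer: 'vaXue'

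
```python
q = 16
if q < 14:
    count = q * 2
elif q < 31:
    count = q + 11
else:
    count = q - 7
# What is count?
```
Trace:
  q=16
  q=16, count=27

Final answer: 27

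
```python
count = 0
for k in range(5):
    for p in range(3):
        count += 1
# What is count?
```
Trace:
  count=0
  count=1, k=0, p=0
  count=2, k=0, p=1
  count=3, k=0, p=2
  count=4, k=1, p=0
  count=5, k=1, p=1
  count=6, k=1, p=2
  count=7, k=2, p=0
  count=8, k=2, p=1
  count=9, k=2, p=2
  count=10, k=3, p=0
  count=11, k=3, p=1
  count=12, k=3, p=2
  count=13, k=4, p=0
  count=14, k=4, p=1
  count=15, k=4, p=2

Final answer: 15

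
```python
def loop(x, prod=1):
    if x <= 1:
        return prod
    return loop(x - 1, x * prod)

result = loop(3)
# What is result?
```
Call trace:
loop(x=3, prod=1)
  loop(x=2, prod=3)
    loop(x=1, prod=6)
    -> return 6
  -> return 6
-> return 6

Final answer: 6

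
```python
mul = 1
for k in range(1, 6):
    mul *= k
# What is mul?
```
Trace:
  mul=1
  mul=1, k=1
  mul=2, k=2
  mul=6, k=3
  mul=24, k=4
  mul=120, k=5

Final answer: 120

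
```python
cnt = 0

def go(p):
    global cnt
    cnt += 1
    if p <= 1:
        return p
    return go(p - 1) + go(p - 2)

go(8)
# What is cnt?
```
Call trace (a repeated sub-call is expanded the first time; later identical calls just restate its return value):
go(p=8)
  go(p=7)
    go(p=6)
      go(p=5)
        go(p=4)
          go(p=3)
            go(p=2)
              go(p=1)
              -> return 1
              go(p=0)
              -> return 0
            -> return 1
            go(p=1)
            -> return 1
          -> return 2
          go(p=2) -> return 1  (same call as traced above)
        -> return 3
        go(p=3) -> return 2  (same call as traced above)
      -> return 5
      go(p=4) -> return 3  (same call as traced above)
    -> return 8
    go(p=5) -> return 5  (same call as traced above)
  -> return 13
  go(p=6) -> return 8  (same call as traced above)
-> return 21

cnt is incremented once per call, so count the calls in each subtree. Let C(p) = number of calls made by go(p).
C(0) = C(1) = 1 (base case, no recursion); C(p) = 1 + C(p - 1) + C(p - 2) otherwise.
C(2) = 1 + C(1) + C(0) = 1 + 1 + 1 = 3
C(3) = 1 + C(2) + C(1) = 1 + 3 + 1 = 5
C(4) = 1 + C(3) + C(2) = 1 + 5 + 3 = 9
C(5) = 1 + C(4) + C(3) = 1 + 9 + 5 = 15
C(6) = 1 + C(5) + C(4) = 1 + 15 + 9 = 25
C(7) = 1 + C(6) + C(5) = 1 + 25 + 15 = 41
C(8) = 1 + C(7) + C(6) = 1 + 41 + 25 = 67
cnt = C(8) = 67

Final answer: 67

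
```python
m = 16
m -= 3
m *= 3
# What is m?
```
Trace:
  m=16
  m=13
  m=39

Final answer: 39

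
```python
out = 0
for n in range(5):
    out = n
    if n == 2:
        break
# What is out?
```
Trace:
  out=0
  out=0, n=0
  out=1, n=1
  out=2, n=2

Final answer: 2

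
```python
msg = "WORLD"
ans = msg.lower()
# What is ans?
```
Trace:
  msg='WORLD'
  msg='WORLD', ans='world'

Final answer: 'world'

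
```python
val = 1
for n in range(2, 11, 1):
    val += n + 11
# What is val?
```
Trace:
  val=1
  val=14, n=2
  val=28, n=3
  val=43, n=4
  val=59, n=5
  val=76, n=6
  val=94, n=7
  val=113, n=8
  val=133, n=9
  val=154, n=10

Final answer: 154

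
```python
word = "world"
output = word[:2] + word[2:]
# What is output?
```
Trace:
  word='world'
  word='world', output='world'

Final answer: 'world'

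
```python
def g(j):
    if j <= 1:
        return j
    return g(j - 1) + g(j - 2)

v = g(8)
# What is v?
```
Call trace (a repeated sub-call is expanded the first time; later identical calls just restate its return value):
g(j=8)
  g(j=7)
    g(j=6)
      g(j=5)
        g(j=4)
          g(j=3)
            g(j=2)
              g(j=1)
              -> return 1
              g(j=0)
              -> return 0
            -> return 1
            g(j=1)
            -> return 1
          -> return 2
          g(j=2) -> return 1  (same call as traced above)
        -> return 3
        g(j=3) -> return 2  (same call as traced above)
      -> return 5
      g(j=4) -> return 3  (same call as traced above)
    -> return 8
    g(j=5) -> return 5  (same call as traced above)
  -> return 13
  g(j=6) -> return 8  (same call as traced above)
-> return 21

Final answer: 21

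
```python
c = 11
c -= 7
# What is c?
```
Trace:
  c=11
  c=4

Final answer: 4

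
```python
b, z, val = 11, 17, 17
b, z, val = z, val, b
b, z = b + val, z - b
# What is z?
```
Trace:
  b=11, z=17, val=17
  b=17, z=17, val=11
  b=28, z=0, val=11

Final answer: 0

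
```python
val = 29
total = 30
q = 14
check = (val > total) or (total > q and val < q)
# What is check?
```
Trace:
  val=29
  val=29, total=30
  val=29, total=30, q=14
  val=29, total=30, q=14, check=False

Final answer: False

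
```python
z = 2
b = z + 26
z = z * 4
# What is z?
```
Trace:
  z=2
  z=2, b=28
  z=8, b=28

Final answer: 8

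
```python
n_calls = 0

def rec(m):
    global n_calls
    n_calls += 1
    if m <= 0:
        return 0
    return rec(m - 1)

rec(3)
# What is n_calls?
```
Call trace:
rec(m=3)
  rec(m=2)
    rec(m=1)
      rec(m=0)
      -> return 0
    -> return 0
  -> return 0
-> return 0

n_calls is incremented once per call. rec is entered once for each m = 3, 2, 1, 0 (the m <= 0 call returns without recursing), i.e. 3 + 1 calls.
n_calls = 4

Final answer: 4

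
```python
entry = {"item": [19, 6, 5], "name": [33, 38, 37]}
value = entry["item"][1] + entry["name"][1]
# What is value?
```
Trace:
  entry={'item': [19, 6, 5], 'name': [33, 38, 37]}
  entry={'item': [19, 6, 5], 'name': [33, 38, 37]}, value=44

Final answer: 44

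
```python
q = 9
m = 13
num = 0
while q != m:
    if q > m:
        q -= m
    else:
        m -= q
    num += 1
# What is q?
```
Trace:
  q=9
  q=9, m=13
  q=9, m=13, num=0
  q=9, m=4, num=1
  q=5, m=4, num=2
  q=1, m=4, num=3
  q=1, m=3, num=4
  q=1, m=2, num=5
  q=1, m=1, num=6

Final answer: 1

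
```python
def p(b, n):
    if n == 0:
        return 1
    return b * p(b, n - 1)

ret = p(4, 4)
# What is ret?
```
Call trace:
p(b=4, n=4)
  p(b=4, n=3)
    p(b=4, n=2)
      p(b=4, n=1)
        p(b=4, n=0)
        -> return 1
      -> return 4
    -> return 16
  -> return 64
-> return 256

Final answer: 256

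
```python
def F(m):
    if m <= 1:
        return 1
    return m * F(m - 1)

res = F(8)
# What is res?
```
Call trace:
F(m=8)
  F(m=7)
    F(m=6)
      F(m=5)
        F(m=4)
          F(m=3)
            F(m=2)
              F(m=1)
              -> return 1
            -> return 2
          -> return 6
        -> return 24
      -> return 120
    -> return 720
  -> return 5040
-> return 40320

Final answer: 40320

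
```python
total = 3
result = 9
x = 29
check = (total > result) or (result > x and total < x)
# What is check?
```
Trace:
  total=3
  total=3, result=9
  total=3, result=9, x=29
  total=3, result=9, x=29, check=False

Final answer: False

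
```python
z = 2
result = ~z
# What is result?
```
Trace:
  z=2
  z=2, result=-3

Final answer: -3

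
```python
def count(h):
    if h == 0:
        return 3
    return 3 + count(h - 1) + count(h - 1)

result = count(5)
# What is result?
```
Call trace (a repeated sub-call is expanded the first time; later identical calls just restate its return value):
count(h=5)
  count(h=4)
    count(h=3)
      count(h=2)
        count(h=1)
          count(h=0)
          -> return 3
          count(h=0)
          -> return 3
        -> return 9
        count(h=1) -> return 9  (same call as traced above)
      -> return 21
      count(h=2) -> return 21  (same call as traced above)
    -> return 45
    count(h=3) -> return 45  (same call as traced above)
  -> return 93
  count(h=4) -> return 93  (same call as traced above)
-> return 189

Final answer: 189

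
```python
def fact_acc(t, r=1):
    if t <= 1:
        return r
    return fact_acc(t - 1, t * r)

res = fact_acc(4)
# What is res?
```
Call trace:
fact_acc(t=4, r=1)
  fact_acc(t=3, r=4)
    fact_acc(t=2, r=12)
      fact_acc(t=1, r=24)
      -> return 24
    -> return 24
  -> return 24
-> return 24

Final answer: 24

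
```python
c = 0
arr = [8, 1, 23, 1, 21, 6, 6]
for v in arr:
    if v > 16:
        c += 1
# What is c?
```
Trace:
  c=0
  c=0, v=8
  c=0, v=1
  c=1, v=23
  c=1, v=1
  c=2, v=21
  c=2, v=6
  c=2, v=6

Final answer: 2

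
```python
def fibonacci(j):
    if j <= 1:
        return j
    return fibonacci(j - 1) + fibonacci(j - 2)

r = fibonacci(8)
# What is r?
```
Call trace (a repeated sub-call is expanded the first time; later identical calls just restate its return value):
fibonacci(j=8)
  fibonacci(j=7)
    fibonacci(j=6)
      fibonacci(j=5)
        fibonacci(j=4)
          fibonacci(j=3)
            fibonacci(j=2)
              fibonacci(j=1)
              -> return 1
              fibonacci(j=0)
              -> return 0
            -> return 1
            fibonacci(j=1)
            -> return 1
          -> return 2
          fibonacci(j=2) -> return 1  (same call as traced above)
        -> return 3
        fibonacci(j=3) -> return 2  (same call as traced above)
      -> return 5
      fibonacci(j=4) -> return 3  (same call as traced above)
    -> return 8
    fibonacci(j=5) -> return 5  (same call as traced above)
  -> return 13
  fibonacci(j=6) -> return 8  (same call as traced above)
-> return 21

Final answer: 21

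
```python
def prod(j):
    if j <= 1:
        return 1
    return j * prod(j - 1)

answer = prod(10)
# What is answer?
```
Call trace:
prod(j=10)
  prod(j=9)
    prod(j=8)
      prod(j=7)
        prod(j=6)
          prod(j=5)
            prod(j=4)
              prod(j=3)
                prod(j=2)
                  prod(j=1)
                  -> return 1
                -> return 2
              -> return 6
            -> return 24
          -> return 120
        -> return 720
      -> return 5040
    -> return 40320
  -> return 362880
-> return 3628800

Final answer: 3628800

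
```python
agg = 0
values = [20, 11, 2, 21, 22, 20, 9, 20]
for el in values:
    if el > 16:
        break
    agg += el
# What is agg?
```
Trace:
  agg=0
  agg=0, el=20

Final answer: 0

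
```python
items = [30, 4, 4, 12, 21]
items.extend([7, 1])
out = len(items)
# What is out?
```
Trace:
  items=[30, 4, 4, 12, 21]
  items=[30, 4, 4, 12, 21, 7, 1]
  items=[30, 4, 4, 12, 21, 7, 1], out=7

Final answer: 7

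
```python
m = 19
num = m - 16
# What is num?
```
Trace:
  m=19
  m=19, num=3

Final answer: 3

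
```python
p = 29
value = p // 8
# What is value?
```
Trace:
  p=29
  p=29, value=3

Final answer: 3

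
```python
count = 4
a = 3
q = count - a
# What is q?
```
Trace:
  count=4
  count=4, a=3
  count=4, a=3, q=1

Final answer: 1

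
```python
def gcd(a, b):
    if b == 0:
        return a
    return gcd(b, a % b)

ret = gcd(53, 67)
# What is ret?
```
Call trace:
gcd(a=53, b=67)
  gcd(a=67, b=53)
    gcd(a=53, b=14)
      gcd(a=14, b=11)
        gcd(a=11, b=3)
          gcd(a=3, b=2)
            gcd(a=2, b=1)
              gcd(a=1, b=0)
              -> return 1
            -> return 1
          -> return 1
        -> return 1
      -> return 1
    -> return 1
  -> return 1
-> return 1

Final answer: 1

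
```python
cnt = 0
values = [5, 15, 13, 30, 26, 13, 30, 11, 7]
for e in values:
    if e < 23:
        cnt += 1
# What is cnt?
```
Trace:
  cnt=0
  cnt=1, e=5
  cnt=2, e=15
  cnt=3, e=13
  cnt=3, e=30
  cnt=3, e=26
  cnt=4, e=13
  cnt=4, e=30
  cnt=5, e=11
  cnt=6, e=7

Final answer: 6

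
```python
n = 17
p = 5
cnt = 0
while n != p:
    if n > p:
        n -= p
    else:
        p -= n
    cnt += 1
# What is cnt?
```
Trace:
  n=17
  n=17, p=5
  n=17, p=5, cnt=0
  n=12, p=5, cnt=1
  n=7, p=5, cnt=2
  n=2, p=5, cnt=3
  n=2, p=3, cnt=4
  n=2, p=1, cnt=5
  n=1, p=1, cnt=6

Final answer: 6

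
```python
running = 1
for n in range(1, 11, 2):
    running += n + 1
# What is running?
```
Trace:
  running=1
  running=3, n=1
  running=7, n=3
  running=13, n=5
  running=21, n=7
  running=31, n=9

Final answer: 31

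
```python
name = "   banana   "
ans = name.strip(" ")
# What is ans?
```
Trace:
  name='   banana   '
  name='   banana   ', ans='banana'

Final answer: 'banana'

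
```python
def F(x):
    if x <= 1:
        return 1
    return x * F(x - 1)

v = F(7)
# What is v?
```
Call trace:
F(x=7)
  F(x=6)
    F(x=5)
      F(x=4)
        F(x=3)
          F(x=2)
            F(x=1)
            -> return 1
          -> return 2
        -> return 6
      -> return 24
    -> return 120
  -> return 720
-> return 5040

Final answer: 5040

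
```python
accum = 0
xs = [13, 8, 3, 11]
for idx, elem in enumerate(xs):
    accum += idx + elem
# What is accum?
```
Trace:
  accum=0
  accum=13, idx=0, elem=13
  accum=22, idx=1, elem=8
  accum=27, idx=2, elem=3
  accum=41, idx=3, elem=11

Final answer: 41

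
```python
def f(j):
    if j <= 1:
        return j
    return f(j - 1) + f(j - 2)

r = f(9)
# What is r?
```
Call trace (a repeated sub-call is expanded the first time; later identical calls just restate its return value):
f(j=9)
  f(j=8)
    f(j=7)
      f(j=6)
        f(j=5)
          f(j=4)
            f(j=3)
              f(j=2)
                f(j=1)
                -> return 1
                f(j=0)
                -> return 0
              -> return 1
              f(j=1)
              -> return 1
            -> return 2
            f(j=2) -> return 1  (same call as traced above)
          -> return 3
          f(j=3) -> return 2  (same call as traced above)
        -> return 5
        f(j=4) -> return 3  (same call as traced above)
      -> return 8
      f(j=5) -> return 5  (same call as traced above)
    -> return 13
    f(j=6) -> return 8  (same call as traced above)
  -> return 21
  f(j=7) -> return 13  (same call as traced above)
-> return 34

Final answer: 34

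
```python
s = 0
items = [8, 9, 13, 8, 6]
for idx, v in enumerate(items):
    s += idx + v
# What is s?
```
Trace:
  s=0
  s=8, idx=0, v=8
  s=18, idx=1, v=9
  s=33, idx=2, v=13
  s=44, idx=3, v=8
  s=54, idx=4, v=6

Final answer: 54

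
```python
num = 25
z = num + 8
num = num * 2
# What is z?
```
Trace:
  num=25
  num=25, z=33
  num=50, z=33

Final answer: 33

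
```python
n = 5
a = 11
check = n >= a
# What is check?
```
Trace:
  n=5
  n=5, a=11
  n=5, a=11, check=False

Final answer: False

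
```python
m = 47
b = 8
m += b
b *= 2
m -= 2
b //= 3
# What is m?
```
Trace:
  m=47
  m=47, b=8
  m=55, b=8
  m=55, b=16
  m=53, b=16
  m=53, b=5

Final answer: 53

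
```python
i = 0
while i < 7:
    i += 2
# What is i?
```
Trace:
  i=0
  i=2
  i=4
  i=6
  i=8

Final answer: 8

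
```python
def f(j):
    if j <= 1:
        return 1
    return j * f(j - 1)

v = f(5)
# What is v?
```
Call trace:
f(j=5)
  f(j=4)
    f(j=3)
      f(j=2)
        f(j=1)
        -> return 1
      -> return 2
    -> return 6
  -> return 24
-> return 120

Final answer: 120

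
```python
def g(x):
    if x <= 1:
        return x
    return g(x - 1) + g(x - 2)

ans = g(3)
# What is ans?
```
Call trace:
g(x=3)
  g(x=2)
    g(x=1)
    -> return 1
    g(x=0)
    -> return 0
  -> return 1
  g(x=1)
  -> return 1
-> return 2

Final answer: 2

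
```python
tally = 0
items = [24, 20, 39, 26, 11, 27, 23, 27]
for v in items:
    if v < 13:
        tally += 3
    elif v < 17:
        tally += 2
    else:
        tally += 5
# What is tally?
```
Trace:
  tally=0
  tally=5, v=24
  tally=10, v=20
  tally=15, v=39
  tally=20, v=26
  tally=23, v=11
  tally=28, v=27
  tally=33, v=23
  tally=38, v=27

Final answer: 38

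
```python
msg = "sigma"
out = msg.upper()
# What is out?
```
Trace:
  msg='sigma'
  msg='sigma', out='SIGMA'

Final answer: 'SIGMA'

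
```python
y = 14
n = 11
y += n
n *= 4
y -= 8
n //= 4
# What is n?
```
Trace:
  y=14
  y=14, n=11
  y=25, n=11
  y=25, n=44
  y=17, n=44
  y=17, n=11

Final answer: 11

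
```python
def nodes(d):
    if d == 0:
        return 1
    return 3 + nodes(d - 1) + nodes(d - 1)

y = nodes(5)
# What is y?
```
Call trace (a repeated sub-call is expanded the first time; later identical calls just restate its return value):
nodes(d=5)
  nodes(d=4)
    nodes(d=3)
      nodes(d=2)
        nodes(d=1)
          nodes(d=0)
          -> return 1
          nodes(d=0)
          -> return 1
        -> return 5
        nodes(d=1) -> return 5  (same call as traced above)
      -> return 13
      nodes(d=2) -> return 13  (same call as traced above)
    -> return 29
    nodes(d=3) -> return 29  (same call as traced above)
  -> return 61
  nodes(d=4) -> return 61  (same call as traced above)
-> return 125

Final answer: 125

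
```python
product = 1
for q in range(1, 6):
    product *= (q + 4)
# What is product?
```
Trace:
  product=1
  product=5, q=1
  product=30, q=2
  product=210, q=3
  product=1680, q=4
  product=15120, q=5

Final answer: 15120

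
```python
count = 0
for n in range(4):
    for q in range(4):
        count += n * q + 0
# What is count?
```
Trace:
  count=0
  count=0, n=0, q=0
  count=0, n=0, q=1
  count=0, n=0, q=2
  count=0, n=0, q=3
  count=0, n=1, q=0
  count=1, n=1, q=1
  count=3, n=1, q=2
  count=6, n=1, q=3
  count=6, n=2, q=0
  count=8, n=2, q=1
  count=12, n=2, q=2
  count=18, n=2, q=3
  count=18, n=3, q=0
  count=21, n=3, q=1
  count=27, n=3, q=2
  count=36, n=3, q=3

Final answer: 36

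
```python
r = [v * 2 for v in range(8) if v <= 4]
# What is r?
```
Trace:
  v=0
  v=1
  v=2
  v=3
  v=4
  v=5
  v=6
  v=7
  r=[0, 2, 4, 6, 8]

Final answer: [0, 2, 4, 6, 8]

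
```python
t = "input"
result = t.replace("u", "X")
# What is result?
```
Trace:
  t='input'
  t='input', result='inpXt'

Final answer: 'inpXt'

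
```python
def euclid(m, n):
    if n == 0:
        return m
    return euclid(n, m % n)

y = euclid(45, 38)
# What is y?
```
Call trace:
euclid(m=45, n=38)
  euclid(m=38, n=7)
    euclid(m=7, n=3)
      euclid(m=3, n=1)
        euclid(m=1, n=0)
        -> return 1
      -> return 1
    -> return 1
  -> return 1
-> return 1

Final answer: 1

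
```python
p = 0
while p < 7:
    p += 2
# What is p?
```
Trace:
  p=0
  p=2
  p=4
  p=6
  p=8

Final answer: 8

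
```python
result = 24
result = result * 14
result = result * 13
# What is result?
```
Trace:
  result=24
  result=336
  result=4368

Final answer: 4368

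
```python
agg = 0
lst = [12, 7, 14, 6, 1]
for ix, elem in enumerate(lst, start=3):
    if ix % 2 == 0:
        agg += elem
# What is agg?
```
Trace:
  agg=0
  agg=0, ix=3, elem=12
  agg=7, ix=4, elem=7
  agg=7, ix=5, elem=14
  agg=13, ix=6, elem=6
  agg=13, ix=7, elem=1

Final answer: 13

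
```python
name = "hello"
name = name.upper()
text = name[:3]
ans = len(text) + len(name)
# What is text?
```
Trace:
  name='hello'
  name='HELLO'
  name='HELLO', text='HEL'
  name='HELLO', text='HEL', ans=8

Final answer: 'HEL'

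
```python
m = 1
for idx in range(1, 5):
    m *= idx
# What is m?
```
Trace:
  m=1
  m=1, idx=1
  m=2, idx=2
  m=6, idx=3
  m=24, idx=4

Final answer: 24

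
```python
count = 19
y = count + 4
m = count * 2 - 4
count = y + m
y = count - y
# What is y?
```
Trace:
  count=19
  count=19, y=23
  count=19, y=23, m=34
  count=57, y=23, m=34
  count=57, y=34, m=34

Final answer: 34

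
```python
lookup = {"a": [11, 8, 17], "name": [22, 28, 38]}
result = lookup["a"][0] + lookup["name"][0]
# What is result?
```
Trace:
  lookup={'a': [11, 8, 17], 'name': [22, 28, 38]}
  lookup={'a': [11, 8, 17], 'name': [22, 28, 38]}, result=33

Final answer: 33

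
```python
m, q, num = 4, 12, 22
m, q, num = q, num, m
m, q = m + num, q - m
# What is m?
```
Trace:
  m=4, q=12, num=22
  m=12, q=22, num=4
  m=16, q=10, num=4

Final answer: 16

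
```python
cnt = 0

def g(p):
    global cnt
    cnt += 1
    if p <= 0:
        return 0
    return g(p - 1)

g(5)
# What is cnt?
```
Call trace:
g(p=5)
  g(p=4)
    g(p=3)
      g(p=2)
        g(p=1)
          g(p=0)
          -> return 0
        -> return 0
      -> return 0
    -> return 0
  -> return 0
-> return 0

cnt is incremented once per call. g is entered once for each p = 5, 4, 3, 2, 1, 0 (the p <= 0 call returns without recursing), i.e. 5 + 1 calls.
cnt = 6

Final answer: 6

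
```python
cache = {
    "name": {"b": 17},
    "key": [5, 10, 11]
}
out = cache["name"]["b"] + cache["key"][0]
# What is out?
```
Trace:
  cache={'name': {'b': 17}, 'key': [5, 10, 11]}
  cache={'name': {'b': 17}, 'key': [5, 10, 11]}, out=22

Final answer: 22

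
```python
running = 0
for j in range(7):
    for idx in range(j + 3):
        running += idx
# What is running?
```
Trace:
  running=0
  running=0, j=0, idx=0
  running=1, j=0, idx=1
  running=3, j=0, idx=2
  running=3, j=1, idx=0
  running=4, j=1, idx=1
  running=6, j=1, idx=2
  running=9, j=1, idx=3
  running=9, j=2, idx=0
  running=10, j=2, idx=1
  running=12, j=2, idx=2
  running=15, j=2, idx=3
  running=19, j=2, idx=4
  running=19, j=3, idx=0
  running=20, j=3, idx=1
  running=22, j=3, idx=2
  running=25, j=3, idx=3
  running=29, j=3, idx=4
  running=34, j=3, idx=5
  running=34, j=4, idx=0
  running=35, j=4, idx=1
  running=37, j=4, idx=2
  running=40, j=4, idx=3
  running=44, j=4, idx=4
  running=49, j=4, idx=5
  running=55, j=4, idx=6
  running=55, j=5, idx=0
  running=56, j=5, idx=1
  running=58, j=5, idx=2
  running=61, j=5, idx=3
  running=65, j=5, idx=4
  running=70, j=5, idx=5
  running=76, j=5, idx=6
  running=83, j=5, idx=7
  running=83, j=6, idx=0
  running=84, j=6, idx=1
  running=86, j=6, idx=2
  running=89, j=6, idx=3
  running=93, j=6, idx=4
  running=98, j=6, idx=5
  running=104, j=6, idx=6
  running=111, j=6, idx=7
  running=119, j=6, idx=8

Final answer: 119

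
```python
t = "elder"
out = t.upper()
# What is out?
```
Trace:
  t='elder'
  t='elder', out='ELDER'

Final answer: 'ELDER'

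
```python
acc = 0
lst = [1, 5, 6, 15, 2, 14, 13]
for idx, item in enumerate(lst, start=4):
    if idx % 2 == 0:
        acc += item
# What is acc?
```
Trace:
  acc=0
  acc=1, idx=4, item=1
  acc=1, idx=5, item=5
  acc=7, idx=6, item=6
  acc=7, idx=7, item=15
  acc=9, idx=8, item=2
  acc=9, idx=9, item=14
  acc=22, idx=10, item=13

Final answer: 22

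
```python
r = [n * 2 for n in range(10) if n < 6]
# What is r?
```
Trace:
  n=0
  n=1
  n=2
  n=3
  n=4
  n=5
  n=6
  n=7
  n=8
  n=9
  r=[0, 2, 4, 6, 8, 10]

Final answer: [0, 2, 4, 6, 8, 10]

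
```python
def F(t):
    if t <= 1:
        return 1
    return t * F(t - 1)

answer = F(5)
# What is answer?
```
Call trace:
F(t=5)
  F(t=4)
    F(t=3)
      F(t=2)
        F(t=1)
        -> return 1
      -> return 2
    -> return 6
  -> return 24
-> return 120

Final answer: 120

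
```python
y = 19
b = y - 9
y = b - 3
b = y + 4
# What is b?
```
Trace:
  y=19
  y=19, b=10
  y=7, b=10
  y=7, b=11

Final answer: 11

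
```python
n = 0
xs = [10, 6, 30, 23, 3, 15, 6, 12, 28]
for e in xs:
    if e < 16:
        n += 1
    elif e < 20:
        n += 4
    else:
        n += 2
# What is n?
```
Trace:
  n=0
  n=1, e=10
  n=2, e=6
  n=4, e=30
  n=6, e=23
  n=7, e=3
  n=8, e=15
  n=9, e=6
  n=10, e=12
  n=12, e=28

Final answer: 12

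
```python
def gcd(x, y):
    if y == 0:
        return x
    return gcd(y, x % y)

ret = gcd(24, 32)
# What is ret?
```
Call trace:
gcd(x=24, y=32)
  gcd(x=32, y=24)
    gcd(x=24, y=8)
      gcd(x=8, y=0)
      -> return 8
    -> return 8
  -> return 8
-> return 8

Final answer: 8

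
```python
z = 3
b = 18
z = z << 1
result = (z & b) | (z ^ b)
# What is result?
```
Trace:
  z=3
  z=3, b=18
  z=6, b=18
  z=6, b=18, result=22

Final answer: 22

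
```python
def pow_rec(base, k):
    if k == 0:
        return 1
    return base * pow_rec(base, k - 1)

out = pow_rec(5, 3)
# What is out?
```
Call trace:
pow_rec(base=5, k=3)
  pow_rec(base=5, k=2)
    pow_rec(base=5, k=1)
      pow_rec(base=5, k=0)
      -> return 1
    -> return 5
  -> return 25
-> return 125

Final answer: 125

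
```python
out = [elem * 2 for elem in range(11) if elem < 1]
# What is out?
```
Trace:
  elem=0
  elem=1
  elem=2
  elem=3
  elem=4
  elem=5
  elem=6
  elem=7
  elem=8
  elem=9
  elem=10
  out=[0]

Final answer: [0]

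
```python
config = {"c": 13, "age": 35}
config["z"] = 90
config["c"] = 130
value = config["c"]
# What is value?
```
Trace:
  config={'c': 13, 'age': 35}
  config={'c': 13, 'age': 35, 'z': 90}
  config={'c': 130, 'age': 35, 'z': 90}
  config={'c': 130, 'age': 35, 'z': 90}, value=130

Final answer: 130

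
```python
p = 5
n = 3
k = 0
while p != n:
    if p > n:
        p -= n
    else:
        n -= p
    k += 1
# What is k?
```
Trace:
  p=5
  p=5, n=3
  p=5, n=3, k=0
  p=2, n=3, k=1
  p=2, n=1, k=2
  p=1, n=1, k=3

Final answer: 3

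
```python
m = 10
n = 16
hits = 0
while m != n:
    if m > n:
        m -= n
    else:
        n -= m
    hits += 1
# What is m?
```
Trace:
  m=10
  m=10, n=16
  m=10, n=16, hits=0
  m=10, n=6, hits=1
  m=4, n=6, hits=2
  m=4, n=2, hits=3
  m=2, n=2, hits=4

Final answer: 2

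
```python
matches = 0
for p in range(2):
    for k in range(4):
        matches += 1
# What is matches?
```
Trace:
  matches=0
  matches=1, p=0, k=0
  matches=2, p=0, k=1
  matches=3, p=0, k=2
  matches=4, p=0, k=3
  matches=5, p=1, k=0
  matches=6, p=1, k=1
  matches=7, p=1, k=2
  matches=8, p=1, k=3

Final answer: 8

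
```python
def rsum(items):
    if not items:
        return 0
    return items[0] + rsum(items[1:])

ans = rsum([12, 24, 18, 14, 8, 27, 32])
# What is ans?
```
Call trace:
rsum(items=[12, 24, 18, 14, 8, 27, 32])
  rsum(items=[24, 18, 14, 8, 27, 32])
    rsum(items=[18, 14, 8, 27, 32])
      rsum(items=[14, 8, 27, 32])
        rsum(items=[8, 27, 32])
          rsum(items=[27, 32])
            rsum(items=[32])
              rsum(items=[])
              -> return 0
            -> return 32
          -> return 59
        -> return 67
      -> return 81
    -> return 99
  -> return 123
-> return 135

Final answer: 135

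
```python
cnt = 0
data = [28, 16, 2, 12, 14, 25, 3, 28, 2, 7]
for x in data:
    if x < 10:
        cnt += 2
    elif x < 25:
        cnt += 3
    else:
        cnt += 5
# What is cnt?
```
Trace:
  cnt=0
  cnt=5, x=28
  cnt=8, x=16
  cnt=10, x=2
  cnt=13, x=12
  cnt=16, x=14
  cnt=21, x=25
  cnt=23, x=3
  cnt=28, x=28
  cnt=30, x=2
  cnt=32, x=7

Final answer: 32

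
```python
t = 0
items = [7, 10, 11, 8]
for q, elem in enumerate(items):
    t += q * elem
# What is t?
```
Trace:
  t=0
  t=0, q=0, elem=7
  t=10, q=1, elem=10
  t=32, q=2, elem=11
  t=56, q=3, elem=8

Final answer: 56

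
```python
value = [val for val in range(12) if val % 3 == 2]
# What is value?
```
Trace:
  val=0
  val=1
  val=2
  val=3
  val=4
  val=5
  val=6
  val=7
  val=8
  val=9
  val=10
  val=11
  value=[2, 5, 8, 11]

Final answer: [2, 5, 8, 11]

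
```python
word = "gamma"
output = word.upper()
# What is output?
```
Trace:
  word='gamma'
  word='gamma', output='GAMMA'

Final answer: 'GAMMA'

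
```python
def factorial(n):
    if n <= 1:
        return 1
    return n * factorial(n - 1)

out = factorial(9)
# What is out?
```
Call trace:
factorial(n=9)
  factorial(n=8)
    factorial(n=7)
      factorial(n=6)
        factorial(n=5)
          factorial(n=4)
            factorial(n=3)
              factorial(n=2)
                factorial(n=1)
                -> return 1
              -> return 2
            -> return 6
          -> return 24
        -> return 120
      -> return 720
    -> return 5040
  -> return 40320
-> return 362880

Final answer: 362880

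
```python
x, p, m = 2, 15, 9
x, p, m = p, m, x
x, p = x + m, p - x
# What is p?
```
Trace:
  x=2, p=15, m=9
  x=15, p=9, m=2
  x=17, p=-6, m=2

Final answer: -6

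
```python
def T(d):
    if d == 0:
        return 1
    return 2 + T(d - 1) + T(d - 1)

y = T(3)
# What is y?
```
Call trace (a repeated sub-call is expanded the first time; later identical calls just restate its return value):
T(d=3)
  T(d=2)
    T(d=1)
      T(d=0)
      -> return 1
      T(d=0)
      -> return 1
    -> return 4
    T(d=1) -> return 4  (same call as traced above)
  -> return 10
  T(d=2) -> return 10  (same call as traced above)
-> return 22

Final answer: 22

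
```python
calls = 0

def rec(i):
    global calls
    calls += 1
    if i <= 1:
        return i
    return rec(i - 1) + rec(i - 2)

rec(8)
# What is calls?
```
Call trace (a repeated sub-call is expanded the first time; later identical calls just restate its return value):
rec(i=8)
  rec(i=7)
    rec(i=6)
      rec(i=5)
        rec(i=4)
          rec(i=3)
            rec(i=2)
              rec(i=1)
              -> return 1
              rec(i=0)
              -> return 0
            -> return 1
            rec(i=1)
            -> return 1
          -> return 2
          rec(i=2) -> return 1  (same call as traced above)
        -> return 3
        rec(i=3) -> return 2  (same call as traced above)
      -> return 5
      rec(i=4) -> return 3  (same call as traced above)
    -> return 8
    rec(i=5) -> return 5  (same call as traced above)
  -> return 13
  rec(i=6) -> return 8  (same call as traced above)
-> return 21

calls is incremented once per call, so count the calls in each subtree. Let C(i) = number of calls made by rec(i).
C(0) = C(1) = 1 (base case, no recursion); C(i) = 1 + C(i - 1) + C(i - 2) otherwise.
C(2) = 1 + C(1) + C(0) = 1 + 1 + 1 = 3
C(3) = 1 + C(2) + C(1) = 1 + 3 + 1 = 5
C(4) = 1 + C(3) + C(2) = 1 + 5 + 3 = 9
C(5) = 1 + C(4) + C(3) = 1 + 9 + 5 = 15
C(6) = 1 + C(5) + C(4) = 1 + 15 + 9 = 25
C(7) = 1 + C(6) + C(5) = 1 + 25 + 15 = 41
C(8) = 1 + C(7) + C(6) = 1 + 41 + 25 = 67
calls = C(8) = 67

Final answer: 67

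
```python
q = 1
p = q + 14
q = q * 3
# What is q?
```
Trace:
  q=1
  q=1, p=15
  q=3, p=15

Final answer: 3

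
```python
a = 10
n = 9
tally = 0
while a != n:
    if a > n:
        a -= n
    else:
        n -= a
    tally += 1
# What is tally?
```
Trace:
  a=10
  a=10, n=9
  a=10, n=9, tally=0
  a=1, n=9, tally=1
  a=1, n=8, tally=2
  a=1, n=7, tally=3
  a=1, n=6, tally=4
  a=1, n=5, tally=5
  a=1, n=4, tally=6
  a=1, n=3, tally=7
  a=1, n=2, tally=8
  a=1, n=1, tally=9

Final answer: 9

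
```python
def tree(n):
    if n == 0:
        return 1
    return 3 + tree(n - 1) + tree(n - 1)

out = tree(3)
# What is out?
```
Call trace (a repeated sub-call is expanded the first time; later identical calls just restate its return value):
tree(n=3)
  tree(n=2)
    tree(n=1)
      tree(n=0)
      -> return 1
      tree(n=0)
      -> return 1
    -> return 5
    tree(n=1) -> return 5  (same call as traced above)
  -> return 13
  tree(n=2) -> return 13  (same call as traced above)
-> return 29

Final answer: 29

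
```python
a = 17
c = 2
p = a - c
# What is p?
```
Trace:
  a=17
  a=17, c=2
  a=17, c=2, p=15

Final answer: 15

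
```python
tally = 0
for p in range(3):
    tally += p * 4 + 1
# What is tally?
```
Trace:
  tally=0
  tally=1, p=0
  tally=6, p=1
  tally=15, p=2

Final answer: 15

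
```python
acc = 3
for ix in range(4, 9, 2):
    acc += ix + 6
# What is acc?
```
Trace:
  acc=3
  acc=13, ix=4
  acc=25, ix=6
  acc=39, ix=8

Final answer: 39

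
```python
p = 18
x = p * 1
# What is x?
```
Trace:
  p=18
  p=18, x=18

Final answer: 18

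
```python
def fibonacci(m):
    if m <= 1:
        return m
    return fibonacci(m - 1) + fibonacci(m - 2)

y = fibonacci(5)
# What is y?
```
Call trace (a repeated sub-call is expanded the first time; later identical calls just restate its return value):
fibonacci(m=5)
  fibonacci(m=4)
    fibonacci(m=3)
      fibonacci(m=2)
        fibonacci(m=1)
        -> return 1
        fibonacci(m=0)
        -> return 0
      -> return 1
      fibonacci(m=1)
      -> return 1
    -> return 2
    fibonacci(m=2) -> return 1  (same call as traced above)
  -> return 3
  fibonacci(m=3) -> return 2  (same call as traced above)
-> return 5

Final answer: 5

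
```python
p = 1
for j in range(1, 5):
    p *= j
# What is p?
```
Trace:
  p=1
  p=1, j=1
  p=2, j=2
  p=6, j=3
  p=24, j=4

Final answer: 24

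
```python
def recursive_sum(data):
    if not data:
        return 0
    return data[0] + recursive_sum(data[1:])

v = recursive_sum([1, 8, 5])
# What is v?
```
Call trace:
recursive_sum(data=[1, 8, 5])
  recursive_sum(data=[8, 5])
    recursive_sum(data=[5])
      recursive_sum(data=[])
      -> return 0
    -> return 5
  -> return 13
-> return 14

Final answer: 14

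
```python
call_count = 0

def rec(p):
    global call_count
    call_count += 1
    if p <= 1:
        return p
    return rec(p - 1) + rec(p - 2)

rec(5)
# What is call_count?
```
Call trace (a repeated sub-call is expanded the first time; later identical calls just restate its return value):
rec(p=5)
  rec(p=4)
    rec(p=3)
      rec(p=2)
        rec(p=1)
        -> return 1
        rec(p=0)
        -> return 0
      -> return 1
      rec(p=1)
      -> return 1
    -> return 2
    rec(p=2) -> return 1  (same call as traced above)
  -> return 3
  rec(p=3) -> return 2  (same call as traced above)
-> return 5

call_count is incremented once per call, so count the calls in each subtree. Let C(p) = number of calls made by rec(p).
C(0) = C(1) = 1 (base case, no recursion); C(p) = 1 + C(p - 1) + C(p - 2) otherwise.
C(2) = 1 + C(1) + C(0) = 1 + 1 + 1 = 3
C(3) = 1 + C(2) + C(1) = 1 + 3 + 1 = 5
C(4) = 1 + C(3) + C(2) = 1 + 5 + 3 = 9
C(5) = 1 + C(4) + C(3) = 1 + 9 + 5 = 15
call_count = C(5) = 15

Final answer: 15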